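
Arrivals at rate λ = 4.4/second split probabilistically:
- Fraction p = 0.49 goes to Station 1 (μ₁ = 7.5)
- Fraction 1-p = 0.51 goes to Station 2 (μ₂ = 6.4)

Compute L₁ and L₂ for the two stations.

Effective rates: λ₁ = 4.4×0.49 = 2.156, λ₂ = 4.4×0.51 = 2.244
Station 1: ρ₁ = 2.156/7.5 = 0.28747, L₁ = ρ₁/(1-ρ₁) = 0.28747/(1-0.28747) = 0.4034
Station 2: ρ₂ = 2.244/6.4 = 0.3506, L₂ = ρ₂/(1-ρ₂) = 0.3506/(1-0.3506) = 0.5399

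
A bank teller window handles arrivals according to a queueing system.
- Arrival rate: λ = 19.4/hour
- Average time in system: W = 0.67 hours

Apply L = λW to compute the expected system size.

Little's Law: L = λW
L = 19.4 × 0.67 = 12.9980 transactions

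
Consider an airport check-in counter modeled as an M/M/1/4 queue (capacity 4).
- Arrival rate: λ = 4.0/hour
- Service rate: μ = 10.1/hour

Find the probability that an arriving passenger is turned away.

ρ = λ/μ = 4.0/10.1 = 0.3960
P₀ = (1-ρ)/(1-ρ^(K+1)) = (1-0.3960)/(1-0.3960^5) = 0.6040/0.9903 = 0.6099
P_K = P₀×ρ^K = 0.6099 × 0.3960^4 = 0.6099 × 0.02459 = 0.01500
Blocking probability = 1.50%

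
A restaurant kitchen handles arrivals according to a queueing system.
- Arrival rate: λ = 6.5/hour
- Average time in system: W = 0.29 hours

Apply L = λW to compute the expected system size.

Little's Law: L = λW
L = 6.5 × 0.29 = 1.8850 orders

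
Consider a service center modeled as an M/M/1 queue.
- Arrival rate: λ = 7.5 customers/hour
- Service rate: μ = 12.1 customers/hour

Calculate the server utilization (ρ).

Server utilization: ρ = λ/μ
ρ = 7.5/12.1 = 0.6198
The server is busy 61.98% of the time.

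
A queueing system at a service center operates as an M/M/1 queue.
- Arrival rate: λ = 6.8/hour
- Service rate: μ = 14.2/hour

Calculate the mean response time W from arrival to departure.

First, compute utilization: ρ = λ/μ = 6.8/14.2 = 0.4789
For M/M/1: W = 1/(μ-λ)
W = 1/(14.2-6.8) = 1/7.40
W = 0.1351 hours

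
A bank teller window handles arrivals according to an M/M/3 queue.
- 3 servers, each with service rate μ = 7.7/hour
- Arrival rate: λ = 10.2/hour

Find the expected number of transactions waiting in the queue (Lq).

Traffic intensity: ρ = λ/(cμ) = 10.2/(3×7.7) = 0.4416
Since ρ = 0.4416 < 1, system is stable.
Offered load a = λ/μ = cρ = 10.2/7.7 = 1.3247
P₀ = [ Σₙ₌₀^2 aⁿ/n! + a^3/(3!(1-ρ)) ]⁻¹
Σ = a^0/0! + a^1/1! + a^2/2! = 1.0000 + 1.3247 + 0.8774 = 3.2021
a^3/(3!(1-ρ)) = 2.3245/(6 × 0.55844) = 0.6937
P₀ = 1/(3.2021 + 0.6937) = 0.2567
Lq = P₀·a^3·ρ / (3!(1-ρ)²) = 0.2567 × 2.3245 × 0.4416 / (6 × 0.3119) = 0.1408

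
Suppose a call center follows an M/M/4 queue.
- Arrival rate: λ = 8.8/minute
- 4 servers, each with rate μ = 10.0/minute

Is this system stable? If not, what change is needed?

Stability requires ρ = λ/(cμ) < 1
ρ = 8.8/(4 × 10.0) = 8.8/40.00 = 0.2200
Since 0.2200 < 1, the system is STABLE.
The servers are busy 22.00% of the time.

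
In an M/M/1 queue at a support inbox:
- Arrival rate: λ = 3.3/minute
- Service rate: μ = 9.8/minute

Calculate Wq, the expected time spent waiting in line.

First, compute utilization: ρ = λ/μ = 3.3/9.8 = 0.3367
For M/M/1: Wq = λ/(μ(μ-λ))
Wq = 3.3/(9.8 × (9.8-3.3))
Wq = 3.3/(9.8 × 6.50)
Wq = 0.05181 minutes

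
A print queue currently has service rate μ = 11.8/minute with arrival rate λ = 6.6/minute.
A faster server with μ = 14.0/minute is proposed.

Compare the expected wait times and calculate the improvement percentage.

System 1: ρ₁ = 6.6/11.8 = 0.5593, W₁ = 1/(11.8-6.6) = 0.19231
System 2: ρ₂ = 6.6/14.0 = 0.4714, W₂ = 1/(14.0-6.6) = 0.13514
Improvement: (W₁-W₂)/W₁ = (0.19231-0.13514)/0.19231 = 29.73%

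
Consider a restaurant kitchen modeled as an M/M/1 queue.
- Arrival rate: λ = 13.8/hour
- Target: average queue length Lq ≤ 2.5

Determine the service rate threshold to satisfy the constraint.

For M/M/1: Lq = λ²/(μ(μ-λ))
Need Lq ≤ 2.5, i.e. μ(μ-λ) ≥ λ²/2.5
μ² - 13.8μ - 190.44/2.5 ≥ 0  →  μ² - 13.8μ - 76.1760 ≥ 0
Quadratic formula (positive root): μ = [λ + √(λ² + 4×76.1760)]/2
Discriminant: 190.44 + 4×76.1760 = 495.1440, √495.1440 = 22.2518
μ ≥ (13.8 + 22.2518)/2 = 18.0259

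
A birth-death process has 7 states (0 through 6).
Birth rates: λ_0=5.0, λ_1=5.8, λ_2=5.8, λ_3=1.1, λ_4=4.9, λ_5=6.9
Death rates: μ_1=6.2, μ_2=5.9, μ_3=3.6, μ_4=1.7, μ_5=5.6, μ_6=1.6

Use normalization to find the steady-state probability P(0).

Ratios P(n)/P(0) = (λ₀···λₙ₋₁)/(μ₁···μₙ):
P(1)/P(0) = (5.0)/(6.2) = 0.806452
P(2)/P(0) = (5.0×5.8)/(6.2×5.9) = 0.792783
P(3)/P(0) = (5.0×5.8×5.8)/(6.2×5.9×3.6) = 1.27726
P(4)/P(0) = (5.0×5.8×5.8×1.1)/(6.2×5.9×3.6×1.7) = 0.826463
P(5)/P(0) = (5.0×5.8×5.8×1.1×4.9)/(6.2×5.9×3.6×1.7×5.6) = 0.723155
P(6)/P(0) = (5.0×5.8×5.8×1.1×4.9×6.9)/(6.2×5.9×3.6×1.7×5.6×1.6) = 3.11861

Normalization: ∑ P(n) = 1
P(0) × (1.00000 + 0.806452 + 0.792783 + 1.27726 + 0.826463 + 0.723155 + 3.11861) = 1
P(0) × 8.5447 = 1
P(0) = 1/8.5447 = 0.1170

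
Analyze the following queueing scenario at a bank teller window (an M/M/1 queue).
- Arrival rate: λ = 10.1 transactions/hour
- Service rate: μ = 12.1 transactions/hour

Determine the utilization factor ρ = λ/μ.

Server utilization: ρ = λ/μ
ρ = 10.1/12.1 = 0.8347
The server is busy 83.47% of the time.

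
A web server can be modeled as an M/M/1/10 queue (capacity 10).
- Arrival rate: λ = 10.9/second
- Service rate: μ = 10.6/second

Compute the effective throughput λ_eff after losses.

ρ = λ/μ = 10.9/10.6 = 1.0283
P₀ = (1-ρ)/(1-ρ^(K+1)) = (1-1.0283)/(1-1.0283^11) = -0.02830/-0.3593 = 0.07876
P_K = P₀×ρ^K = 0.07876 × 1.0283^10 = 0.07876 × 1.3219 = 0.1041
λ_eff = λ(1-P_K) = 10.9 × (1 - 0.10412) = 10.9 × 0.89588 = 9.7651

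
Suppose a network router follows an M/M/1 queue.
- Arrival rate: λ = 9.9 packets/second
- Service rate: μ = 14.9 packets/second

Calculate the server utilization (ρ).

Server utilization: ρ = λ/μ
ρ = 9.9/14.9 = 0.6644
The server is busy 66.44% of the time.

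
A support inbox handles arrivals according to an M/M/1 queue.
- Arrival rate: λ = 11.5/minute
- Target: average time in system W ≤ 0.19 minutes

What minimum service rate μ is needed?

For M/M/1: W = 1/(μ-λ)
Need W ≤ 0.19, so 1/(μ-λ) ≤ 0.19
μ - λ ≥ 1/0.19 = 5.2632
μ ≥ 11.5 + 5.2632 = 16.7632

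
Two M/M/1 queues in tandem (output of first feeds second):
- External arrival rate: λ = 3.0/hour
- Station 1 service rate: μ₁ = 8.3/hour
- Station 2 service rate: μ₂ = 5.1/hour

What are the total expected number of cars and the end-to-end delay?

By Jackson's theorem, each station behaves as independent M/M/1.
Station 1: ρ₁ = 3.0/8.3 = 0.3614, L₁ = ρ₁/(1-ρ₁) = λ/(μ₁-λ) = 3.0/5.30 = 0.5660
Station 2: ρ₂ = 3.0/5.1 = 0.5882, L₂ = ρ₂/(1-ρ₂) = λ/(μ₂-λ) = 3.0/2.10 = 1.4286
Total: L = L₁ + L₂ = 0.5660 + 1.4286 = 1.9946
W = L/λ = 1.9946/3.0 = 0.6649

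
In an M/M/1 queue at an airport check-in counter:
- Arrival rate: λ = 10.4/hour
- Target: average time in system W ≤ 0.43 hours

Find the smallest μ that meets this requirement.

For M/M/1: W = 1/(μ-λ)
Need W ≤ 0.43, so 1/(μ-λ) ≤ 0.43
μ - λ ≥ 1/0.43 = 2.3256
μ ≥ 10.4 + 2.3256 = 12.7256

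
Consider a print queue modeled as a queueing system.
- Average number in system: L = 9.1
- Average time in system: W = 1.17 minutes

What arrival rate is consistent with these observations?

Little's Law: L = λW, so λ = L/W
λ = 9.1/1.17 = 7.7778 jobs/minute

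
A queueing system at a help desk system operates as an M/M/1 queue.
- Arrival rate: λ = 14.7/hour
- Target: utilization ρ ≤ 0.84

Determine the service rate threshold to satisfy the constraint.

ρ = λ/μ, so μ = λ/ρ
μ ≥ 14.7/0.84 = 17.5000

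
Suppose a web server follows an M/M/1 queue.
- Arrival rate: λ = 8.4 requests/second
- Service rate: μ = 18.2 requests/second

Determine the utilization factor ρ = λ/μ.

Server utilization: ρ = λ/μ
ρ = 8.4/18.2 = 0.4615
The server is busy 46.15% of the time.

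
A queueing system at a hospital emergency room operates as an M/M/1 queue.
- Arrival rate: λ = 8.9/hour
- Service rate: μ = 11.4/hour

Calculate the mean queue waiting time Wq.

First, compute utilization: ρ = λ/μ = 8.9/11.4 = 0.7807
For M/M/1: Wq = λ/(μ(μ-λ))
Wq = 8.9/(11.4 × (11.4-8.9))
Wq = 8.9/(11.4 × 2.50)
Wq = 0.3123 hours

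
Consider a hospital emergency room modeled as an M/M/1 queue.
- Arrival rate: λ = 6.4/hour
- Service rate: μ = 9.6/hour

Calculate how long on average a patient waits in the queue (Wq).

First, compute utilization: ρ = λ/μ = 6.4/9.6 = 0.6667
For M/M/1: Wq = λ/(μ(μ-λ))
Wq = 6.4/(9.6 × (9.6-6.4))
Wq = 6.4/(9.6 × 3.20)
Wq = 0.2083 hours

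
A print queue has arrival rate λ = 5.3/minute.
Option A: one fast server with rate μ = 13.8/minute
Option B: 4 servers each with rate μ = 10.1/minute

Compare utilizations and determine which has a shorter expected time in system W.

Option A: single server μ = 13.8 (M/M/1)
  ρ_A = 5.3/13.8 = 0.3841
  W_A = 1/(μ-λ) = 1/(13.8-5.3) = 1/8.50 = 0.1176

Option B: 4 servers μ = 10.1 (M/M/4)
  ρ_B = λ/(cμ) = 5.3/(4×10.1) = 0.1312
  Offered load a = λ/μ = cρ = 5.3/10.1 = 0.5248
  P₀ = [ Σₙ₌₀^3 aⁿ/n! + a^4/(4!(1-ρ)) ]⁻¹
  Σ = a^0/0! + a^1/1! + a^2/2! + a^3/3! = 1.0000 + 0.52475 + 0.13768 + 0.024083 = 1.6865
  a^4/(4!(1-ρ)) = 0.075826/(24 × 0.86881) = 0.003636
  P₀ = 1/(1.6865 + 0.003636) = 0.5917
  Lq = P₀·a^4·ρ / (4!(1-ρ)²) = 0.59166 × 0.075826 × 0.13119 / (24 × 0.75483) = 0.0003249
  Wq_B = Lq/λ = 0.0003249/5.3 = 0.00006130
  W_B = Wq_B + 1/μ = 0.00006130 + 0.09901 = 0.09907

Since W_B = 0.09907 < W_A = 0.1176, Option B (multiple servers) has the shorter time in system.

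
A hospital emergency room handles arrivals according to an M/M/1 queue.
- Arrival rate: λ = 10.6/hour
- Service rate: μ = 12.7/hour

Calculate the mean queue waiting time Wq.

First, compute utilization: ρ = λ/μ = 10.6/12.7 = 0.8346
For M/M/1: Wq = λ/(μ(μ-λ))
Wq = 10.6/(12.7 × (12.7-10.6))
Wq = 10.6/(12.7 × 2.10)
Wq = 0.3975 hours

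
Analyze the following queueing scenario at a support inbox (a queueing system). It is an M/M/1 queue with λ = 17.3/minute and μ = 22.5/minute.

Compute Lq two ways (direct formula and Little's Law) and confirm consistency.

Method 1 (direct): Lq = λ²/(μ(μ-λ)) = 299.29/(22.5 × 5.20) = 2.5580

Method 2 (Little's Law):
W = 1/(μ-λ) = 1/5.20 = 0.1923
Wq = W - 1/μ = 0.1923 - 0.04444 = 0.14786
Lq = λWq = 17.3 × 0.14786 = 2.5580 ✔ (matches Method 1)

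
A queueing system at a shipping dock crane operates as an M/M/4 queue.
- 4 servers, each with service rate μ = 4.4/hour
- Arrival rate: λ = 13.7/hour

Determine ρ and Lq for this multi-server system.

Traffic intensity: ρ = λ/(cμ) = 13.7/(4×4.4) = 0.7784
Since ρ = 0.7784 < 1, system is stable.
Offered load a = λ/μ = cρ = 13.7/4.4 = 3.1136
P₀ = [ Σₙ₌₀^3 aⁿ/n! + a^4/(4!(1-ρ)) ]⁻¹
Σ = a^0/0! + a^1/1! + a^2/2! + a^3/3! = 1.0000 + 3.1136 + 4.8474 + 5.0310 = 13.9920
a^4/(4!(1-ρ)) = 93.9878/(24 × 0.221591) = 17.6729
P₀ = 1/(13.9920 + 17.6729) = 0.03158
Lq = P₀·a^4·ρ / (4!(1-ρ)²) = 0.03158 × 93.9878 × 0.7784 / (24 × 0.04910) = 1.9606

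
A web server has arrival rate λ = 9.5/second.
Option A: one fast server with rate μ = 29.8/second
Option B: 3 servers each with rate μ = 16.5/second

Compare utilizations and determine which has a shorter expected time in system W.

Option A: single server μ = 29.8 (M/M/1)
  ρ_A = 9.5/29.8 = 0.3188
  W_A = 1/(μ-λ) = 1/(29.8-9.5) = 1/20.30 = 0.04926

Option B: 3 servers μ = 16.5 (M/M/3)
  ρ_B = λ/(cμ) = 9.5/(3×16.5) = 0.1919
  Offered load a = λ/μ = cρ = 9.5/16.5 = 0.5758
  P₀ = [ Σₙ₌₀^2 aⁿ/n! + a^3/(3!(1-ρ)) ]⁻¹
  Σ = a^0/0! + a^1/1! + a^2/2! = 1.0000 + 0.5758 + 0.1657 = 1.7415
  a^3/(3!(1-ρ)) = 0.1909/(6 × 0.8081) = 0.03937
  P₀ = 1/(1.7415 + 0.03937) = 0.5615
  Lq = P₀·a^3·ρ / (3!(1-ρ)²) = 0.5615 × 0.1909 × 0.1919 / (6 × 0.6530) = 0.005250
  Wq_B = Lq/λ = 0.005250/9.5 = 0.0005526
  W_B = Wq_B + 1/μ = 0.0005526 + 0.06061 = 0.06116

Since W_A = 0.04926 < W_B = 0.06116, Option A (single fast server) has the shorter time in system.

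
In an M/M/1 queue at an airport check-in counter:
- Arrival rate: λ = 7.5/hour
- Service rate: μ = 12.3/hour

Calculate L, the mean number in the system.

ρ = λ/μ = 7.5/12.3 = 0.6098
For M/M/1: L = λ/(μ-λ)
L = 7.5/(12.3-7.5) = 7.5/4.80
L = 1.5625 passengers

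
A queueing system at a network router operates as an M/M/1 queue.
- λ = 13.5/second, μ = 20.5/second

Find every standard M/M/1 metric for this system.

Step 1: ρ = λ/μ = 13.5/20.5 = 0.6585
Step 2: L = λ/(μ-λ) = 13.5/7.00 = 1.9286
Step 3: Lq = λ²/(μ(μ-λ)) = 182.25/(20.5×7.00) = 1.2700
Step 4: W = 1/(μ-λ) = 1/7.00 = 0.14286
Step 5: Wq = λ/(μ(μ-λ)) = 13.5/(20.5×7.00) = 0.09408
Step 6: P(0) = 1-ρ = 0.3415
Verify: L = λW = 13.5×0.14286 = 1.9286 ✔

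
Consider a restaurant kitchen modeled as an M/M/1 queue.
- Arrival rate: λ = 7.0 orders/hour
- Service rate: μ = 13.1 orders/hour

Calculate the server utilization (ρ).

Server utilization: ρ = λ/μ
ρ = 7.0/13.1 = 0.5344
The server is busy 53.44% of the time.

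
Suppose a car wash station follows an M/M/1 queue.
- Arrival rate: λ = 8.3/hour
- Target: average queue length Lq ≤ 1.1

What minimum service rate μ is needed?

For M/M/1: Lq = λ²/(μ(μ-λ))
Need Lq ≤ 1.1, i.e. μ(μ-λ) ≥ λ²/1.1
μ² - 8.3μ - 68.89/1.1 ≥ 0  →  μ² - 8.3μ - 62.62727 ≥ 0
Quadratic formula (positive root): μ = [λ + √(λ² + 4×62.62727)]/2
Discriminant: 68.89 + 4×62.62727 = 319.3991, √319.3991 = 17.8717
μ ≥ (8.3 + 17.8717)/2 = 13.0859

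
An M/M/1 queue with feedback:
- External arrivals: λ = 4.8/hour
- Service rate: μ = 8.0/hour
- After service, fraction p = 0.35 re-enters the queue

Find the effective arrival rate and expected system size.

Effective arrival rate: λ_eff = λ/(1-p) = 4.8/(1-0.35) = 4.8/0.65 = 7.38462
ρ = λ_eff/μ = 7.38462/8.0 = 0.923077
L = ρ/(1-ρ) = 0.923077/(1-0.923077) = 12.0000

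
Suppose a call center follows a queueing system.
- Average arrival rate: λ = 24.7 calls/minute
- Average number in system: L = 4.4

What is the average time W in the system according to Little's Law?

Little's Law: L = λW, so W = L/λ
W = 4.4/24.7 = 0.1781 minutes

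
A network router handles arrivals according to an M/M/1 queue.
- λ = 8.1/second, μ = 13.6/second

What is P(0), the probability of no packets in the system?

ρ = λ/μ = 8.1/13.6 = 0.5956
P(0) = 1 - ρ = 1 - 0.5956 = 0.4044
The server is idle 40.44% of the time.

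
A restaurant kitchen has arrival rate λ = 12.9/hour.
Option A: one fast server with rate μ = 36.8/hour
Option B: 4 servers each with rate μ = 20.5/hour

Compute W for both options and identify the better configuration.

Option A: single server μ = 36.8 (M/M/1)
  ρ_A = 12.9/36.8 = 0.3505
  W_A = 1/(μ-λ) = 1/(36.8-12.9) = 1/23.90 = 0.04184

Option B: 4 servers μ = 20.5 (M/M/4)
  ρ_B = λ/(cμ) = 12.9/(4×20.5) = 0.1573
  Offered load a = λ/μ = cρ = 12.9/20.5 = 0.6293
  P₀ = [ Σₙ₌₀^3 aⁿ/n! + a^4/(4!(1-ρ)) ]⁻¹
  Σ = a^0/0! + a^1/1! + a^2/2! + a^3/3! = 1.0000 + 0.6293 + 0.1980 + 0.04153 = 1.8688
  a^4/(4!(1-ρ)) = 0.1568/(24 × 0.8427) = 0.007753
  P₀ = 1/(1.8688 + 0.007753) = 0.5329
  Lq = P₀·a^4·ρ / (4!(1-ρ)²) = 0.53290 × 0.15680 × 0.15732 / (24 × 0.71011) = 0.0007713
  Wq_B = Lq/λ = 0.0007713/12.9 = 0.00005979
  W_B = Wq_B + 1/μ = 0.00005979 + 0.04878 = 0.04884

Since W_A = 0.04184 < W_B = 0.04884, Option A (single fast server) has the shorter time in system.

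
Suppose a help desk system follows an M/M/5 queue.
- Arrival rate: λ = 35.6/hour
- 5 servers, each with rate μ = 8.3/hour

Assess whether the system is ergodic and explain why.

Stability requires ρ = λ/(cμ) < 1
ρ = 35.6/(5 × 8.3) = 35.6/41.50 = 0.8578
Since 0.8578 < 1, the system is STABLE.
The servers are busy 85.78% of the time.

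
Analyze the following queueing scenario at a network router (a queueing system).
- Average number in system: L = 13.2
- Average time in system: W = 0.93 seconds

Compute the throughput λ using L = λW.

Little's Law: L = λW, so λ = L/W
λ = 13.2/0.93 = 14.1935 packets/second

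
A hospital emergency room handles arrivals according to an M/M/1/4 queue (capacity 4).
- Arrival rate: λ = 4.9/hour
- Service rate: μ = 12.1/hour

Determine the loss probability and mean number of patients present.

ρ = λ/μ = 4.9/12.1 = 0.40496
P₀ = (1-ρ)/(1-ρ^(K+1)) = (1-0.40496)/(1-0.40496^5) = 0.5950/0.9891 = 0.6016
P_K = P₀×ρ^K = 0.6016 × 0.40496^4 = 0.6016 × 0.02689 = 0.01618
Blocking probability P_4 = 0.01618 (1.62%)
L = ρ[1 - (K+1)ρ^K + Kρ^(K+1)] / [(1-ρ)(1-ρ^(K+1))]
L = 0.40496 × (1 - 5×0.02689 + 4×0.01089) / ((1 - 0.40496) × (1 - 0.01089)) = 0.6255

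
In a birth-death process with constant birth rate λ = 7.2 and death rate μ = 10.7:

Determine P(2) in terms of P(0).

For constant rates: P(n)/P(0) = (λ/μ)^n
P(2)/P(0) = (7.2/10.7)^2 = 0.6729^2 = 0.4528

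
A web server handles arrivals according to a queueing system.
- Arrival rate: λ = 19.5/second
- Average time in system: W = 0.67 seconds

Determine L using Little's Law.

Little's Law: L = λW
L = 19.5 × 0.67 = 13.0650 requests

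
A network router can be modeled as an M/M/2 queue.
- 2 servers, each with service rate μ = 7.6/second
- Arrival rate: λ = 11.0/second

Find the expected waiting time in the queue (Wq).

Traffic intensity: ρ = λ/(cμ) = 11.0/(2×7.6) = 0.7237
Since ρ = 0.7237 < 1, system is stable.
Offered load a = λ/μ = cρ = 11.0/7.6 = 1.4474
P₀ = [ Σₙ₌₀^1 aⁿ/n! + a^2/(2!(1-ρ)) ]⁻¹
Σ = a^0/0! + a^1/1! = 1.0000 + 1.4474 = 2.4474
a^2/(2!(1-ρ)) = 2.0949/(2 × 0.27632) = 3.7907
P₀ = 1/(2.4474 + 3.7907) = 0.1603
Lq = P₀·a^2·ρ / (2!(1-ρ)²) = 0.1603 × 2.0949 × 0.7237 / (2 × 0.07635) = 1.5915
Wq = Lq/λ = 1.5915/11.0 = 0.1447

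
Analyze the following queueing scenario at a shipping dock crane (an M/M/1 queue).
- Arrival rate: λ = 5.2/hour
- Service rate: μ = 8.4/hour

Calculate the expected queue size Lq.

ρ = λ/μ = 5.2/8.4 = 0.6190
For M/M/1: Lq = λ²/(μ(μ-λ))
Lq = 27.04/(8.4 × 3.20)
Lq = 1.0060 containers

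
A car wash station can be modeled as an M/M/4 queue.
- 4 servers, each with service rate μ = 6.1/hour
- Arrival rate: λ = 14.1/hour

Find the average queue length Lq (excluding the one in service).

Traffic intensity: ρ = λ/(cμ) = 14.1/(4×6.1) = 0.5779
Since ρ = 0.5779 < 1, system is stable.
Offered load a = λ/μ = cρ = 14.1/6.1 = 2.3115
P₀ = [ Σₙ₌₀^3 aⁿ/n! + a^4/(4!(1-ρ)) ]⁻¹
Σ = a^0/0! + a^1/1! + a^2/2! + a^3/3! = 1.0000 + 2.3115 + 2.6715 + 2.0583 = 8.0413
a^4/(4!(1-ρ)) = 28.5468/(24 × 0.42213) = 2.8177
P₀ = 1/(8.0413 + 2.8177) = 0.09209
Lq = P₀·a^4·ρ / (4!(1-ρ)²) = 0.09209 × 28.5468 × 0.5779 / (24 × 0.1782) = 0.3552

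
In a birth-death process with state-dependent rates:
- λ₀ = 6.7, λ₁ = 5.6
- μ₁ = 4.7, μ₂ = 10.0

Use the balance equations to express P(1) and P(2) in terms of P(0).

Balance equations:
State 0: λ₀P₀ = μ₁P₁ → P₁ = (λ₀/μ₁)P₀ = (6.7/4.7)P₀ = 1.4255P₀
State 1: P₂ = (λ₀λ₁)/(μ₁μ₂)P₀ = (6.7×5.6)/(4.7×10.0)P₀ = 0.7983P₀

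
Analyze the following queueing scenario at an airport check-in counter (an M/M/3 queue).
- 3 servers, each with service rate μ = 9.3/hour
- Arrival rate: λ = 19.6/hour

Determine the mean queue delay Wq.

Traffic intensity: ρ = λ/(cμ) = 19.6/(3×9.3) = 0.7025
Since ρ = 0.7025 < 1, system is stable.
Offered load a = λ/μ = cρ = 19.6/9.3 = 2.1075
P₀ = [ Σₙ₌₀^2 aⁿ/n! + a^3/(3!(1-ρ)) ]⁻¹
Σ = a^0/0! + a^1/1! + a^2/2! = 1.00000 + 2.10753 + 2.22083 = 5.3284
a^3/(3!(1-ρ)) = 9.3609/(6 × 0.29749) = 5.2444
P₀ = 1/(5.3284 + 5.2444) = 0.09458
Lq = P₀·a^3·ρ / (3!(1-ρ)²) = 0.09458 × 9.3609 × 0.7025 / (6 × 0.08850) = 1.1713
Wq = Lq/λ = 1.1713/19.6 = 0.05976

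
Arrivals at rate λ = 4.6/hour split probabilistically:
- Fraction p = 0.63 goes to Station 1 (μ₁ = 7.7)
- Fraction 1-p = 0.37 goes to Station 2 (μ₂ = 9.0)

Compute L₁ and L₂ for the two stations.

Effective rates: λ₁ = 4.6×0.63 = 2.898, λ₂ = 4.6×0.37 = 1.702
Station 1: ρ₁ = 2.898/7.7 = 0.37636, L₁ = ρ₁/(1-ρ₁) = 0.37636/(1-0.37636) = 0.6035
Station 2: ρ₂ = 1.702/9.0 = 0.1891, L₂ = ρ₂/(1-ρ₂) = 0.1891/(1-0.1891) = 0.2332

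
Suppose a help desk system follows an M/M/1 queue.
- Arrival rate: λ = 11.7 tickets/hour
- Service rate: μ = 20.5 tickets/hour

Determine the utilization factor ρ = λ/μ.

Server utilization: ρ = λ/μ
ρ = 11.7/20.5 = 0.5707
The server is busy 57.07% of the time.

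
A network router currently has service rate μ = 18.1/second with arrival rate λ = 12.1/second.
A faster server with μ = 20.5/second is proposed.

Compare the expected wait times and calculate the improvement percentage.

System 1: ρ₁ = 12.1/18.1 = 0.6685, W₁ = 1/(18.1-12.1) = 0.16667
System 2: ρ₂ = 12.1/20.5 = 0.5902, W₂ = 1/(20.5-12.1) = 0.11905
Improvement: (W₁-W₂)/W₁ = (0.16667-0.11905)/0.16667 = 28.57%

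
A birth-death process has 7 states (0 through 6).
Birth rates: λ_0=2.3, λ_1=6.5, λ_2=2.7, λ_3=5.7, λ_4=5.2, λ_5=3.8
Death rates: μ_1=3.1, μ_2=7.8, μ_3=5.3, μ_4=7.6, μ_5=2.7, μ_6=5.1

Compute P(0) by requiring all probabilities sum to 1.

Ratios P(n)/P(0) = (λ₀···λₙ₋₁)/(μ₁···μₙ):
P(1)/P(0) = (2.3)/(3.1) = 0.7419
P(2)/P(0) = (2.3×6.5)/(3.1×7.8) = 0.6183
P(3)/P(0) = (2.3×6.5×2.7)/(3.1×7.8×5.3) = 0.3150
P(4)/P(0) = (2.3×6.5×2.7×5.7)/(3.1×7.8×5.3×7.6) = 0.2362
P(5)/P(0) = (2.3×6.5×2.7×5.7×5.2)/(3.1×7.8×5.3×7.6×2.7) = 0.4550
P(6)/P(0) = (2.3×6.5×2.7×5.7×5.2×3.8)/(3.1×7.8×5.3×7.6×2.7×5.1) = 0.3390

Normalization: ∑ P(n) = 1
P(0) × (1.0000 + 0.7419 + 0.6183 + 0.3150 + 0.2362 + 0.4550 + 0.3390) = 1
P(0) × 3.7054 = 1
P(0) = 1/3.7054 = 0.2699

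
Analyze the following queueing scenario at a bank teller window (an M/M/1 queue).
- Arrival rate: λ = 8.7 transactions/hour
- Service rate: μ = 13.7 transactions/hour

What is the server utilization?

Server utilization: ρ = λ/μ
ρ = 8.7/13.7 = 0.6350
The server is busy 63.50% of the time.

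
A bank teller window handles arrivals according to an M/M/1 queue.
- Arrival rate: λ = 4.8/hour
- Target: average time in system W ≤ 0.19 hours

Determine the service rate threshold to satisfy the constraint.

For M/M/1: W = 1/(μ-λ)
Need W ≤ 0.19, so 1/(μ-λ) ≤ 0.19
μ - λ ≥ 1/0.19 = 5.2632
μ ≥ 4.8 + 5.2632 = 10.0632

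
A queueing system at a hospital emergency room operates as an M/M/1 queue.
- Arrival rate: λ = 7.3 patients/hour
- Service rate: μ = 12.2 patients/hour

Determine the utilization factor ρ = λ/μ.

Server utilization: ρ = λ/μ
ρ = 7.3/12.2 = 0.5984
The server is busy 59.84% of the time.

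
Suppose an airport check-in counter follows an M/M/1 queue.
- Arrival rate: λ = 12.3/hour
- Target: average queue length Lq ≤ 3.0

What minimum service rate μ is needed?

For M/M/1: Lq = λ²/(μ(μ-λ))
Need Lq ≤ 3.0, i.e. μ(μ-λ) ≥ λ²/3.0
μ² - 12.3μ - 151.29/3.0 ≥ 0  →  μ² - 12.3μ - 50.4300 ≥ 0
Quadratic formula (positive root): μ = [λ + √(λ² + 4×50.4300)]/2
Discriminant: 151.29 + 4×50.4300 = 353.0100, √353.0100 = 18.7886
μ ≥ (12.3 + 18.7886)/2 = 15.5443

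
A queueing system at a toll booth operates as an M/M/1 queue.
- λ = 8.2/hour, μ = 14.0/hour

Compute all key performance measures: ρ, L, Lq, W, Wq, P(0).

Step 1: ρ = λ/μ = 8.2/14.0 = 0.5857
Step 2: L = λ/(μ-λ) = 8.2/5.80 = 1.4138
Step 3: Lq = λ²/(μ(μ-λ)) = 67.24/(14.0×5.80) = 0.8281
Step 4: W = 1/(μ-λ) = 1/5.80 = 0.17241
Step 5: Wq = λ/(μ(μ-λ)) = 8.2/(14.0×5.80) = 0.1010
Step 6: P(0) = 1-ρ = 0.4143
Verify: L = λW = 8.2×0.17241 = 1.4138 ✔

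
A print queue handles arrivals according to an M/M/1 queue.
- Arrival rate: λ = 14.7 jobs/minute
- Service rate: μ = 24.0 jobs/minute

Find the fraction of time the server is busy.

Server utilization: ρ = λ/μ
ρ = 14.7/24.0 = 0.6125
The server is busy 61.25% of the time.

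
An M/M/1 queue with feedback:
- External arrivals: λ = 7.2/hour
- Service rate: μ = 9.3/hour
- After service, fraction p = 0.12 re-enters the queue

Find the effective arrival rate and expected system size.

Effective arrival rate: λ_eff = λ/(1-p) = 7.2/(1-0.12) = 7.2/0.88 = 8.181818
ρ = λ_eff/μ = 8.181818/9.3 = 0.8797654
L = ρ/(1-ρ) = 0.8797654/(1-0.8797654) = 7.3171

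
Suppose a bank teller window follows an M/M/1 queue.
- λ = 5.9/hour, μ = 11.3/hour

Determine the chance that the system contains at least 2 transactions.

ρ = λ/μ = 5.9/11.3 = 0.5221
P(N ≥ n) = ρⁿ
P(N ≥ 2) = 0.5221^2
P(N ≥ 2) = 0.2726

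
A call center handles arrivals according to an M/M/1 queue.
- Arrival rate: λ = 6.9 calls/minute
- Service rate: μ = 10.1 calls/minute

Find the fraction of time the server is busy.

Server utilization: ρ = λ/μ
ρ = 6.9/10.1 = 0.6832
The server is busy 68.32% of the time.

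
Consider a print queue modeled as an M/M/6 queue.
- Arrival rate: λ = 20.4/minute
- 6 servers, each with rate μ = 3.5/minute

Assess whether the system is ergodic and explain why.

Stability requires ρ = λ/(cμ) < 1
ρ = 20.4/(6 × 3.5) = 20.4/21.00 = 0.9714
Since 0.9714 < 1, the system is STABLE.
The servers are busy 97.14% of the time.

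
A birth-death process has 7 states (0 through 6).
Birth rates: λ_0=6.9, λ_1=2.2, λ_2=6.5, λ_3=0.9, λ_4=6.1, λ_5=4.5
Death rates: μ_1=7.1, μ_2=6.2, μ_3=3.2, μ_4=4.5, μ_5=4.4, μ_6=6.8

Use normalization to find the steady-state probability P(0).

Ratios P(n)/P(0) = (λ₀···λₙ₋₁)/(μ₁···μₙ):
P(1)/P(0) = (6.9)/(7.1) = 0.97183
P(2)/P(0) = (6.9×2.2)/(7.1×6.2) = 0.34484
P(3)/P(0) = (6.9×2.2×6.5)/(7.1×6.2×3.2) = 0.70046
P(4)/P(0) = (6.9×2.2×6.5×0.9)/(7.1×6.2×3.2×4.5) = 0.14009
P(5)/P(0) = (6.9×2.2×6.5×0.9×6.1)/(7.1×6.2×3.2×4.5×4.4) = 0.19422
P(6)/P(0) = (6.9×2.2×6.5×0.9×6.1×4.5)/(7.1×6.2×3.2×4.5×4.4×6.8) = 0.12853

Normalization: ∑ P(n) = 1
P(0) × (1.0000 + 0.97183 + 0.34484 + 0.70046 + 0.14009 + 0.19422 + 0.12853) = 1
P(0) × 3.4800 = 1
P(0) = 1/3.4800 = 0.2874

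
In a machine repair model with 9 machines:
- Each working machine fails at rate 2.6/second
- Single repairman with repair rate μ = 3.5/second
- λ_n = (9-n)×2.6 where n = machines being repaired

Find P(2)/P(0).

P(2)/P(0) = ∏_{i=0}^{2-1} λ_i/μ_{i+1}
= (9-0)×2.6/3.5 × (9-1)×2.6/3.5
= 39.7322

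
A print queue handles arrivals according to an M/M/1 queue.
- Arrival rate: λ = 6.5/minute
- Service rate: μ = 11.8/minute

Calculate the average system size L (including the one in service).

ρ = λ/μ = 6.5/11.8 = 0.5508
For M/M/1: L = λ/(μ-λ)
L = 6.5/(11.8-6.5) = 6.5/5.30
L = 1.2264 jobs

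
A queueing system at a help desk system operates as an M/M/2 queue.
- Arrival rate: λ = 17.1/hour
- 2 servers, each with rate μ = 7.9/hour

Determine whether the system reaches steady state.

Stability requires ρ = λ/(cμ) < 1
ρ = 17.1/(2 × 7.9) = 17.1/15.80 = 1.0823
Since 1.0823 ≥ 1, the system is UNSTABLE.
Need c > λ/μ = 17.1/7.9 = 2.16.
Minimum servers needed: c = 3.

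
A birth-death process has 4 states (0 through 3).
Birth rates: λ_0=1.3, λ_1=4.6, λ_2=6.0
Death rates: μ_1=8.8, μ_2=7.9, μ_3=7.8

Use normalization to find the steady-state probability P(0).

Ratios P(n)/P(0) = (λ₀···λₙ₋₁)/(μ₁···μₙ):
P(1)/P(0) = (1.3)/(8.8) = 0.1477
P(2)/P(0) = (1.3×4.6)/(8.8×7.9) = 0.08602
P(3)/P(0) = (1.3×4.6×6.0)/(8.8×7.9×7.8) = 0.06617

Normalization: ∑ P(n) = 1
P(0) × (1.0000 + 0.1477 + 0.08602 + 0.06617) = 1
P(0) × 1.2999 = 1
P(0) = 1/1.2999 = 0.7693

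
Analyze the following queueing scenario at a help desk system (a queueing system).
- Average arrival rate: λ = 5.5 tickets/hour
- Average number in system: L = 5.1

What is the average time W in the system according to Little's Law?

Little's Law: L = λW, so W = L/λ
W = 5.1/5.5 = 0.9273 hours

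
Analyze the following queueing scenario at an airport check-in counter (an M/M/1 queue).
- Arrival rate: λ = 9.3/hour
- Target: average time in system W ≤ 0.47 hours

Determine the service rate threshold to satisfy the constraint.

For M/M/1: W = 1/(μ-λ)
Need W ≤ 0.47, so 1/(μ-λ) ≤ 0.47
μ - λ ≥ 1/0.47 = 2.1277
μ ≥ 9.3 + 2.1277 = 11.4277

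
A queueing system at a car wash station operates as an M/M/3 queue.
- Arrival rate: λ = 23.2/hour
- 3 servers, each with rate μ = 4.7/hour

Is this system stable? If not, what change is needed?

Stability requires ρ = λ/(cμ) < 1
ρ = 23.2/(3 × 4.7) = 23.2/14.10 = 1.6454
Since 1.6454 ≥ 1, the system is UNSTABLE.
Need c > λ/μ = 23.2/4.7 = 4.94.
Minimum servers needed: c = 5.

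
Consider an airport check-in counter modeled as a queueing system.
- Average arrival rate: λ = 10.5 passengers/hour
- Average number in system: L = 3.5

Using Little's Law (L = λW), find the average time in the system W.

Little's Law: L = λW, so W = L/λ
W = 3.5/10.5 = 0.3333 hours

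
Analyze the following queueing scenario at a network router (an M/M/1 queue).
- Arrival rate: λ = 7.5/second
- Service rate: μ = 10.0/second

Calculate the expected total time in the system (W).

First, compute utilization: ρ = λ/μ = 7.5/10.0 = 0.7500
For M/M/1: W = 1/(μ-λ)
W = 1/(10.0-7.5) = 1/2.50
W = 0.4000 seconds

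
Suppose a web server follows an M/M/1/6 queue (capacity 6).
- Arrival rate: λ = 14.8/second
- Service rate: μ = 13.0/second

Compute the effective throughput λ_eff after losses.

ρ = λ/μ = 14.8/13.0 = 1.13846
P₀ = (1-ρ)/(1-ρ^(K+1)) = (1-1.13846)/(1-1.13846^7) = -0.13846/-1.4787 = 0.09364
P_K = P₀×ρ^K = 0.09364 × 1.13846^6 = 0.09364 × 2.1772 = 0.2039
λ_eff = λ(1-P_K) = 14.8 × (1 - 0.20387) = 14.8 × 0.79613 = 11.7827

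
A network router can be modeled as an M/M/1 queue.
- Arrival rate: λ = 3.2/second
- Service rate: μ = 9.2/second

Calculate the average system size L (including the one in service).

ρ = λ/μ = 3.2/9.2 = 0.3478
For M/M/1: L = λ/(μ-λ)
L = 3.2/(9.2-3.2) = 3.2/6.00
L = 0.5333 packets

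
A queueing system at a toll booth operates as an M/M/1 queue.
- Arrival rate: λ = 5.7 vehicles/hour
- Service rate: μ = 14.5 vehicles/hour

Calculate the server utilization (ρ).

Server utilization: ρ = λ/μ
ρ = 5.7/14.5 = 0.3931
The server is busy 39.31% of the time.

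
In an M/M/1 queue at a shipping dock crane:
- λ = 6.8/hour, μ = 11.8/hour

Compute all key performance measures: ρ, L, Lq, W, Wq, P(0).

Step 1: ρ = λ/μ = 6.8/11.8 = 0.5763
Step 2: L = λ/(μ-λ) = 6.8/5.00 = 1.3600
Step 3: Lq = λ²/(μ(μ-λ)) = 46.24/(11.8×5.00) = 0.7837
Step 4: W = 1/(μ-λ) = 1/5.00 = 0.2000
Step 5: Wq = λ/(μ(μ-λ)) = 6.8/(11.8×5.00) = 0.1153
Step 6: P(0) = 1-ρ = 0.4237
Verify: L = λW = 6.8×0.2000 = 1.3600 ✔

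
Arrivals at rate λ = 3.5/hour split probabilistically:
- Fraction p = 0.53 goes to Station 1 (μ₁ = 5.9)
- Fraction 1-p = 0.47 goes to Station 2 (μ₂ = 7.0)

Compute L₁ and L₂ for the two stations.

Effective rates: λ₁ = 3.5×0.53 = 1.855, λ₂ = 3.5×0.47 = 1.645
Station 1: ρ₁ = 1.855/5.9 = 0.3144, L₁ = ρ₁/(1-ρ₁) = 0.3144/(1-0.3144) = 0.4586
Station 2: ρ₂ = 1.645/7.0 = 0.2350, L₂ = ρ₂/(1-ρ₂) = 0.2350/(1-0.2350) = 0.3072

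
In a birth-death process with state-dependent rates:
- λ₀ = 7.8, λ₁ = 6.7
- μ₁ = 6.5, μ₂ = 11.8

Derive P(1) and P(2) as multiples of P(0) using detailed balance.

Balance equations:
State 0: λ₀P₀ = μ₁P₁ → P₁ = (λ₀/μ₁)P₀ = (7.8/6.5)P₀ = 1.2000P₀
State 1: P₂ = (λ₀λ₁)/(μ₁μ₂)P₀ = (7.8×6.7)/(6.5×11.8)P₀ = 0.6814P₀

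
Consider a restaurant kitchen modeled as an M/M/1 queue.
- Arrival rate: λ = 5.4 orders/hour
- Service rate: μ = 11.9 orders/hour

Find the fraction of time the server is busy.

Server utilization: ρ = λ/μ
ρ = 5.4/11.9 = 0.4538
The server is busy 45.38% of the time.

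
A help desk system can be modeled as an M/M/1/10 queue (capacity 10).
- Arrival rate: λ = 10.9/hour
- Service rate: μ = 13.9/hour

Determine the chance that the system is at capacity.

ρ = λ/μ = 10.9/13.9 = 0.78417
P₀ = (1-ρ)/(1-ρ^(K+1)) = (1-0.78417)/(1-0.78417^11) = 0.2158/0.9311 = 0.2318
P_K = P₀×ρ^K = 0.2318 × 0.78417^10 = 0.2318 × 0.08792 = 0.02038
Blocking probability = 2.04%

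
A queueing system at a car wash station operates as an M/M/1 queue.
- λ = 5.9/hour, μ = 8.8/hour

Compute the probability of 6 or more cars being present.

ρ = λ/μ = 5.9/8.8 = 0.670455
P(N ≥ n) = ρⁿ
P(N ≥ 6) = 0.670455^6
P(N ≥ 6) = 0.09083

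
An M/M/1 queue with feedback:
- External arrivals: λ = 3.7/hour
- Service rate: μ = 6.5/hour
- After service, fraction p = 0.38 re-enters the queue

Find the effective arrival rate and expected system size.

Effective arrival rate: λ_eff = λ/(1-p) = 3.7/(1-0.38) = 3.7/0.62 = 5.96774
ρ = λ_eff/μ = 5.96774/6.5 = 0.918114
L = ρ/(1-ρ) = 0.918114/(1-0.918114) = 11.2121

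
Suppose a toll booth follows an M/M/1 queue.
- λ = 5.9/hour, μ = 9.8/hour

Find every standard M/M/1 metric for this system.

Step 1: ρ = λ/μ = 5.9/9.8 = 0.6020
Step 2: L = λ/(μ-λ) = 5.9/3.90 = 1.5128
Step 3: Lq = λ²/(μ(μ-λ)) = 34.81/(9.8×3.90) = 0.9108
Step 4: W = 1/(μ-λ) = 1/3.90 = 0.2564
Step 5: Wq = λ/(μ(μ-λ)) = 5.9/(9.8×3.90) = 0.1544
Step 6: P(0) = 1-ρ = 0.3980
Verify: L = λW = 5.9×0.2564 = 1.5128 ✔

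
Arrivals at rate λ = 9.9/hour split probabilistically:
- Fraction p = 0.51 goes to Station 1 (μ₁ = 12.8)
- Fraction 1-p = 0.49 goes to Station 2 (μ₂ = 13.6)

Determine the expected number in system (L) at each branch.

Effective rates: λ₁ = 9.9×0.51 = 5.049, λ₂ = 9.9×0.49 = 4.851
Station 1: ρ₁ = 5.049/12.8 = 0.39445, L₁ = ρ₁/(1-ρ₁) = 0.39445/(1-0.39445) = 0.6514
Station 2: ρ₂ = 4.851/13.6 = 0.3567, L₂ = ρ₂/(1-ρ₂) = 0.3567/(1-0.3567) = 0.5545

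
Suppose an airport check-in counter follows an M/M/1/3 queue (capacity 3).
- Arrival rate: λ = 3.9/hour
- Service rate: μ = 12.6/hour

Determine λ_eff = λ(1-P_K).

ρ = λ/μ = 3.9/12.6 = 0.309524
P₀ = (1-ρ)/(1-ρ^(K+1)) = (1-0.309524)/(1-0.309524^4) = 0.6905/0.9908 = 0.6969
P_K = P₀×ρ^K = 0.696872 × 0.309524^3 = 0.696872 × 0.0296540 = 0.02067
λ_eff = λ(1-P_K) = 3.9 × (1 - 0.02067) = 3.9 × 0.97933 = 3.8194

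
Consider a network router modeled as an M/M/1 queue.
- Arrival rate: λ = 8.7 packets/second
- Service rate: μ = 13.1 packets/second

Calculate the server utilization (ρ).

Server utilization: ρ = λ/μ
ρ = 8.7/13.1 = 0.6641
The server is busy 66.41% of the time.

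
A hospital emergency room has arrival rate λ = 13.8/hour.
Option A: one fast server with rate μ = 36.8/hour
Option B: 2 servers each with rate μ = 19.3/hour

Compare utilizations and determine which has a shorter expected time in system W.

Option A: single server μ = 36.8 (M/M/1)
  ρ_A = 13.8/36.8 = 0.3750
  W_A = 1/(μ-λ) = 1/(36.8-13.8) = 1/23.00 = 0.04348

Option B: 2 servers μ = 19.3 (M/M/2)
  ρ_B = λ/(cμ) = 13.8/(2×19.3) = 0.3575
  Offered load a = λ/μ = cρ = 13.8/19.3 = 0.7150
  P₀ = [ Σₙ₌₀^1 aⁿ/n! + a^2/(2!(1-ρ)) ]⁻¹
  Σ = a^0/0! + a^1/1! = 1.0000 + 0.7150 = 1.7150
  a^2/(2!(1-ρ)) = 0.5113/(2 × 0.6425) = 0.3979
  P₀ = 1/(1.7150 + 0.3979) = 0.4733
  Lq = P₀·a^2·ρ / (2!(1-ρ)²) = 0.4733 × 0.5113 × 0.3575 / (2 × 0.4128) = 0.1048
  Wq_B = Lq/λ = 0.1047845/13.8 = 0.0075931
  W_B = Wq_B + 1/μ = 0.0075931 + 0.051813 = 0.05941

Since W_A = 0.04348 < W_B = 0.05941, Option A (single fast server) has the shorter time in system.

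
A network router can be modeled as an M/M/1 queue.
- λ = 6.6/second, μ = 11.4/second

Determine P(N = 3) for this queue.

ρ = λ/μ = 6.6/11.4 = 0.57895
P(n) = (1-ρ)ρⁿ
P(3) = (1-0.57895) × 0.57895^3
P(3) = 0.421050 × 0.194054
P(3) = 0.08171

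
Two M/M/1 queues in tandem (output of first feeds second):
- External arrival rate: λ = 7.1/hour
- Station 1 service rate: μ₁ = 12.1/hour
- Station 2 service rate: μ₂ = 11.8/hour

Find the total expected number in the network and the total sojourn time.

By Jackson's theorem, each station behaves as independent M/M/1.
Station 1: ρ₁ = 7.1/12.1 = 0.5868, L₁ = ρ₁/(1-ρ₁) = λ/(μ₁-λ) = 7.1/5.00 = 1.4200
Station 2: ρ₂ = 7.1/11.8 = 0.6017, L₂ = ρ₂/(1-ρ₂) = λ/(μ₂-λ) = 7.1/4.70 = 1.5106
Total: L = L₁ + L₂ = 1.4200 + 1.5106 = 2.9306
W = L/λ = 2.9306/7.1 = 0.4128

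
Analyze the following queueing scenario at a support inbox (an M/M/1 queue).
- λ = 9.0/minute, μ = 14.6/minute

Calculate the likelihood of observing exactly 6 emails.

ρ = λ/μ = 9.0/14.6 = 0.61644
P(n) = (1-ρ)ρⁿ
P(6) = (1-0.61644) × 0.61644^6
P(6) = 0.3836 × 0.05487
P(6) = 0.02105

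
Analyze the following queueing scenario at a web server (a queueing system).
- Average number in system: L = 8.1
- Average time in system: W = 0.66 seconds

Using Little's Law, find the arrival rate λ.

Little's Law: L = λW, so λ = L/W
λ = 8.1/0.66 = 12.2727 requests/second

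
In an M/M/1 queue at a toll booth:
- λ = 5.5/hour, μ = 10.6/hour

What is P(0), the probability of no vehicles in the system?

ρ = λ/μ = 5.5/10.6 = 0.5189
P(0) = 1 - ρ = 1 - 0.5189 = 0.4811
The server is idle 48.11% of the time.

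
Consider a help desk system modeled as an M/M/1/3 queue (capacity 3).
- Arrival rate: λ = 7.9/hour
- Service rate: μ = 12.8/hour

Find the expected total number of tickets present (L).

ρ = λ/μ = 7.9/12.8 = 0.61719
P₀ = (1-ρ)/(1-ρ^(K+1)) = (1-0.61719)/(1-0.61719^4) = 0.3828/0.8549 = 0.4478
P_K = P₀×ρ^K = 0.4478 × 0.61719^3 = 0.4478 × 0.2351 = 0.1053
L = ρ[1 - (K+1)ρ^K + Kρ^(K+1)] / [(1-ρ)(1-ρ^(K+1))]
L = 0.61719 × (1 - 4×0.2351 + 3×0.1451) / ((1 - 0.61719) × (1 - 0.1451)) = 0.9333 tickets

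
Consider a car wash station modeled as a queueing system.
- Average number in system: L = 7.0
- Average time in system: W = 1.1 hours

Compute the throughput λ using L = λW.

Little's Law: L = λW, so λ = L/W
λ = 7.0/1.1 = 6.3636 cars/hour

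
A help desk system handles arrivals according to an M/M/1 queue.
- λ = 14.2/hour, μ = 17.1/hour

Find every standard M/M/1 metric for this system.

Step 1: ρ = λ/μ = 14.2/17.1 = 0.8304
Step 2: L = λ/(μ-λ) = 14.2/2.90 = 4.8966
Step 3: Lq = λ²/(μ(μ-λ)) = 201.64/(17.1×2.90) = 4.0661
Step 4: W = 1/(μ-λ) = 1/2.90 = 0.34483
Step 5: Wq = λ/(μ(μ-λ)) = 14.2/(17.1×2.90) = 0.2863
Step 6: P(0) = 1-ρ = 0.1696
Verify: L = λW = 14.2×0.34483 = 4.8966 ✔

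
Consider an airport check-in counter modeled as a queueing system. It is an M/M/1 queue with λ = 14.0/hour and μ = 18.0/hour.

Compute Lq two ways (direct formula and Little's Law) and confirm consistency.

Method 1 (direct): Lq = λ²/(μ(μ-λ)) = 196.00/(18.0 × 4.00) = 2.7222

Method 2 (Little's Law):
W = 1/(μ-λ) = 1/4.00 = 0.2500
Wq = W - 1/μ = 0.2500 - 0.05556 = 0.19444
Lq = λWq = 14.0 × 0.19444 = 2.7222 ✔ (matches Method 1)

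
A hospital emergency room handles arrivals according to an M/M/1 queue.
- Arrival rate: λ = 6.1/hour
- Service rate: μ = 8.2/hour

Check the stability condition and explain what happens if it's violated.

Stability requires ρ = λ/(cμ) < 1
ρ = 6.1/(1 × 8.2) = 6.1/8.20 = 0.7439
Since 0.7439 < 1, the system is STABLE.
The server is busy 74.39% of the time.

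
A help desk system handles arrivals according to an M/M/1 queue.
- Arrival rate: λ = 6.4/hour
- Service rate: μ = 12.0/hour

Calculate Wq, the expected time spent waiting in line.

First, compute utilization: ρ = λ/μ = 6.4/12.0 = 0.5333
For M/M/1: Wq = λ/(μ(μ-λ))
Wq = 6.4/(12.0 × (12.0-6.4))
Wq = 6.4/(12.0 × 5.60)
Wq = 0.09524 hours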